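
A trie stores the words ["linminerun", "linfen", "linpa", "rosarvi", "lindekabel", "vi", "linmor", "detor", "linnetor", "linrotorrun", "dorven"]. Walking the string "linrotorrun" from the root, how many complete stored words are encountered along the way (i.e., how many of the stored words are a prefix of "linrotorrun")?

Traverse "linrotorrun" character by character; count nodes along the way that are marked as word ends.
Prefixes of the query that are stored words: "linrotorrun"
Count: 1

1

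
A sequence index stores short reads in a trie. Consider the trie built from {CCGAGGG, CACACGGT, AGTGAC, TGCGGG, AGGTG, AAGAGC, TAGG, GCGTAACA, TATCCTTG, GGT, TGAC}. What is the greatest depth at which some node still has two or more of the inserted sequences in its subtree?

2

Equivalently: take the maximum, over all pairs, of their longest common prefix length.
e.g. "AGGTG" and "AGTGAC" share the prefix "AG" of length 2; no pair shares a longer one.
Longest shared-prefix length: 2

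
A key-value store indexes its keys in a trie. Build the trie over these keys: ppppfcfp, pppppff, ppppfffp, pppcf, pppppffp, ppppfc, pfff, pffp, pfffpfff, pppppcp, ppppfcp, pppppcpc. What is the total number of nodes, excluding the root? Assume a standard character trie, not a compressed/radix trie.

29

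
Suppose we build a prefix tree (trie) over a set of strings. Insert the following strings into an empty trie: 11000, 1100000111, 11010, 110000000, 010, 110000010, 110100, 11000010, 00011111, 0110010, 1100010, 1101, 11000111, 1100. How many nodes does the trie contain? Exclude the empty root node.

37

For each word, the new-node count is its length minus the longest prefix already in the trie:
  "11000" → 5 new (1, 1, 0, 0, 0)
  "1100000111" → prefix "11000" already present; 5 new (0, 0, 1, 1, 1)
  "11010" → prefix "110" already present; 2 new (1, 0)
  "110000000" → prefix "1100000" already present; 2 new (0, 0)
  "010" → 3 new (0, 1, 0)
  "110000010" → prefix "11000001" already present; 1 new (0)
  "110100" → prefix "11010" already present; 1 new (0)
  "11000010" → prefix "110000" already present; 2 new (1, 0)
  "00011111" → prefix "0" already present; 7 new (0, 0, 1, 1, 1, 1, 1)
  "0110010" → prefix "01" already present; 5 new (1, 0, 0, 1, 0)
  "1100010" → prefix "11000" already present; 2 new (1, 0)
  "1101" → prefix "1101" already present; 0 new (none)
  "11000111" → prefix "110001" already present; 2 new (1, 1)
  "1100" → prefix "1100" already present; 0 new (none)
Total nodes = 5 + 5 + 2 + 2 + 3 + 1 + 1 + 2 + 7 + 5 + 2 + 0 + 2 + 0 = 37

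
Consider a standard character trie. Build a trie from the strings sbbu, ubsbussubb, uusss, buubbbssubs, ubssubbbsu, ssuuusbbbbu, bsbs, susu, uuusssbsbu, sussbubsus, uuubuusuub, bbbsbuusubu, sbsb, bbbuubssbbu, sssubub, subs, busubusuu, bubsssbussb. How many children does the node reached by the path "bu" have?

3

Follow the path "bu" to its node, then look at its outgoing edges.
Distinct next characters after "bu": b, s, u.
That node has 3 child edges.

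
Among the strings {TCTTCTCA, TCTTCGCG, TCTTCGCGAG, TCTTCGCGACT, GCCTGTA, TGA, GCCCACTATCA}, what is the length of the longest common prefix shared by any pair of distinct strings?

The deepest shared node is where two words last agree before diverging.
"TCTTCGCGACT" and "TCTTCGCGAG" agree on "TCTTCGCGA" (9 characters) before diverging; nothing deeper is shared.
Longest shared-prefix length: 9

9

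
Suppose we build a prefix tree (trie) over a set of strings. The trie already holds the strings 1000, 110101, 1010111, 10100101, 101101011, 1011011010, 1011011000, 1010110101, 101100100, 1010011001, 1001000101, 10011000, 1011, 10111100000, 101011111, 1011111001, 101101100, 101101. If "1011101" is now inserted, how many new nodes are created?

2

"10111" is already a path in the trie; the remaining "01" must be added.
Each of the 2 remaining characters creates one node.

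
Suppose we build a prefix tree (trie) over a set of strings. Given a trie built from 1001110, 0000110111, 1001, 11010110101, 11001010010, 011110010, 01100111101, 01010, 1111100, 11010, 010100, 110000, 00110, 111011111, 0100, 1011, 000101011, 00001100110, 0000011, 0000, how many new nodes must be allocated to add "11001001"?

Walking "11001001" from the root, the first 6 characters ("110010") follow existing edges; "0" is the first miss.
So 8 − 6 = 2 new nodes.

2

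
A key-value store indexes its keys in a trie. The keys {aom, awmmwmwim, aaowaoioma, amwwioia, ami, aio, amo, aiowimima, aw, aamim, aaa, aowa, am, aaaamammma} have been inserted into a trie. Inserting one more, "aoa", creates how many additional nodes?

1

Walking "aoa" from the root, the first 2 characters ("ao") follow existing edges; "a" is the first miss.
New nodes needed: |"aoa"| − 2 = 3 − 2 = 1.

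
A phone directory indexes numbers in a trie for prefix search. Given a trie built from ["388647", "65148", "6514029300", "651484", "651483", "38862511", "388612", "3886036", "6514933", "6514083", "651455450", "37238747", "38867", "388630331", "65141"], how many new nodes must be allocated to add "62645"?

4

"6" is already a path in the trie; the remaining "2645" must be added.
So 5 − 1 = 4 new nodes.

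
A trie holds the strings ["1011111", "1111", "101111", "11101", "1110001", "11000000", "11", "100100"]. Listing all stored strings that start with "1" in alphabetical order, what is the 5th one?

11000000

Filter for "1…" and sort: "100100", "101111", "1011111", "11", "11000000", "1110001", "11101", "1111"
The 5th is 11000000.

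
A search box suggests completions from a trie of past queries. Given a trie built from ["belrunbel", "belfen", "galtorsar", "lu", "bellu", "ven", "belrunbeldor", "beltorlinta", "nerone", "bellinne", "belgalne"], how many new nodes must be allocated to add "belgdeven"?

5

"belg" is already a path in the trie; the remaining "deven" must be added.
New nodes needed: |"belgdeven"| − 4 = 9 − 4 = 5.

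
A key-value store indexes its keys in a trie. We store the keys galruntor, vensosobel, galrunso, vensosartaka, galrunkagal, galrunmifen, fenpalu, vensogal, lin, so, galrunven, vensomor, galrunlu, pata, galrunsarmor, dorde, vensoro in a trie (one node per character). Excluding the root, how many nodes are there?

Insert word by word; a character creates a node only if that edge doesn't already exist:
  "galruntor" → 9 new (g, a, l, r, u, n, t, o, r)
  "vensosobel" → 10 new (v, e, n, s, o, s, o, b, e, l)
  "galrunso" → prefix "galrun" already present; 2 new (s, o)
  "vensosartaka" → prefix "vensos" already present; 6 new (a, r, t, a, k, a)
  "galrunkagal" → prefix "galrun" already present; 5 new (k, a, g, a, l)
  "galrunmifen" → prefix "galrun" already present; 5 new (m, i, f, e, n)
  "fenpalu" → 7 new (f, e, n, p, a, l, u)
  "vensogal" → prefix "venso" already present; 3 new (g, a, l)
  "lin" → 3 new (l, i, n)
  "so" → 2 new (s, o)
  "galrunven" → prefix "galrun" already present; 3 new (v, e, n)
  "vensomor" → prefix "venso" already present; 3 new (m, o, r)
  "galrunlu" → prefix "galrun" already present; 2 new (l, u)
  "pata" → 4 new (p, a, t, a)
  "galrunsarmor" → prefix "galruns" already present; 5 new (a, r, m, o, r)
  "dorde" → 5 new (d, o, r, d, e)
  "vensoro" → prefix "venso" already present; 2 new (r, o)
Total nodes = 9 + 10 + 2 + 6 + 5 + 5 + 7 + 3 + 3 + 2 + 3 + 3 + 2 + 4 + 5 + 5 + 2 = 76

76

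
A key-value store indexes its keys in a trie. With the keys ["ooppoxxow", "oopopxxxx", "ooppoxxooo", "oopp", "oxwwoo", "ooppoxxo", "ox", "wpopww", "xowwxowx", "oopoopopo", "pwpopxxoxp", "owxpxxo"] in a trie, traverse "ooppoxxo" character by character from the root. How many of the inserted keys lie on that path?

Walk "ooppoxxo" from the root; an end-of-word marker is hit whenever a stored word is a prefix of "ooppoxxo".
Prefixes of the query that are stored words: "oopp", "ooppoxxo"
Count: 2

2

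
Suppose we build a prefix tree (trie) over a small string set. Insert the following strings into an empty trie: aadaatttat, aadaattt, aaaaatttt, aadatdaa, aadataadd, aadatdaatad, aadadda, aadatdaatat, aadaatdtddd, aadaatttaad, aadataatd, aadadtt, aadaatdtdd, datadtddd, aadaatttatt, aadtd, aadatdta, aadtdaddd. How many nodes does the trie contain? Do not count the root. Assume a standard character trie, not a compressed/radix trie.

61

Trace insertions, counting only characters that open a new branch:
  "aadaatttat" → 10 new (a, a, d, a, a, t, t, t, a, t)
  "aadaattt" → prefix "aadaattt" already present; 0 new (none)
  "aaaaatttt" → prefix "aa" already present; 7 new (a, a, a, t, t, t, t)
  "aadatdaa" → prefix "aada" already present; 4 new (t, d, a, a)
  "aadataadd" → prefix "aadat" already present; 4 new (a, a, d, d)
  "aadatdaatad" → prefix "aadatdaa" already present; 3 new (t, a, d)
  "aadadda" → prefix "aada" already present; 3 new (d, d, a)
  "aadatdaatat" → prefix "aadatdaata" already present; 1 new (t)
  "aadaatdtddd" → prefix "aadaat" already present; 5 new (d, t, d, d, d)
  "aadaatttaad" → prefix "aadaattta" already present; 2 new (a, d)
  "aadataatd" → prefix "aadataa" already present; 2 new (t, d)
  "aadadtt" → prefix "aadad" already present; 2 new (t, t)
  "aadaatdtdd" → prefix "aadaatdtdd" already present; 0 new (none)
  "datadtddd" → 9 new (d, a, t, a, d, t, d, d, d)
  "aadaatttatt" → prefix "aadaatttat" already present; 1 new (t)
  "aadtd" → prefix "aad" already present; 2 new (t, d)
  "aadatdta" → prefix "aadatd" already present; 2 new (t, a)
  "aadtdaddd" → prefix "aadtd" already present; 4 new (a, d, d, d)
Total nodes = 10 + 0 + 7 + 4 + 4 + 3 + 3 + 1 + 5 + 2 + 2 + 2 + 0 + 9 + 1 + 2 + 2 + 4 = 61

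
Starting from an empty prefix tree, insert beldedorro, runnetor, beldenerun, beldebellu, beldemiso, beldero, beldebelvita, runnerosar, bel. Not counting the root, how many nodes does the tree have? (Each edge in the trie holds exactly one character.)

43

Trace insertions, counting only characters that open a new branch:
  "beldedorro" → 10 new (b, e, l, d, e, d, o, r, r, o)
  "runnetor" → 8 new (r, u, n, n, e, t, o, r)
  "beldenerun" → prefix "belde" already present; 5 new (n, e, r, u, n)
  "beldebellu" → prefix "belde" already present; 5 new (b, e, l, l, u)
  "beldemiso" → prefix "belde" already present; 4 new (m, i, s, o)
  "beldero" → prefix "belde" already present; 2 new (r, o)
  "beldebelvita" → prefix "beldebel" already present; 4 new (v, i, t, a)
  "runnerosar" → prefix "runne" already present; 5 new (r, o, s, a, r)
  "bel" → prefix "bel" already present; 0 new (none)
Total nodes = 10 + 8 + 5 + 5 + 4 + 2 + 4 + 5 + 0 = 43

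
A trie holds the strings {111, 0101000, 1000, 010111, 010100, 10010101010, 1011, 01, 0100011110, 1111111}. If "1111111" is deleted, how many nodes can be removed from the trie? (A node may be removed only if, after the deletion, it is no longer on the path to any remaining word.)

Walk "1111111" from the leaf back toward the root, removing each node that no remaining word uses.
The suffix "1111" (4 nodes) is used only by "1111111"; "111" is itself a stored word, so pruning stops there.
Nodes removed: 4

4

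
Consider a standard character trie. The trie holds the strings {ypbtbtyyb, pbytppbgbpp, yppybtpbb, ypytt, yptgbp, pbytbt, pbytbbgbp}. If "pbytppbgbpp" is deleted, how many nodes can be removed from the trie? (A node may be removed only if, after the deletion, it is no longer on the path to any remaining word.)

7

A node on "pbytppbgbpp"'s path can go only if nothing else ends at it or branches off below it.
The suffix "ppbgbpp" (7 nodes) is used only by "pbytppbgbpp"; the node for "pbyt" still has the child "b", so pruning stops there.
Nodes removed: 7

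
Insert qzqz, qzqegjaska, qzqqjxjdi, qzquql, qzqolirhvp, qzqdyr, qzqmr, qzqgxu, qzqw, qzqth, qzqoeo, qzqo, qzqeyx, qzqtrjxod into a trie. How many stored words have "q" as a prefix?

14

Walk to "q"; the words in its subtree are exactly those with that prefix.
Words under "q": qzqdyr, qzqegjaska, qzqeyx, qzqgxu, qzqmr, qzqo, qzqoeo, qzqolirhvp, qzqqjxjdi, qzqth, qzqtrjxod, qzquql, qzqw, qzqz
Count: 14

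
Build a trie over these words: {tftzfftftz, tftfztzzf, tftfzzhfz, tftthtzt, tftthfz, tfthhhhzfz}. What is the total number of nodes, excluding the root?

34

For each word, the new-node count is its length minus the longest prefix already in the trie:
  "tftzfftftz" → 10 new (t, f, t, z, f, f, t, f, t, z)
  "tftfztzzf" → prefix "tft" already present; 6 new (f, z, t, z, z, f)
  "tftfzzhfz" → prefix "tftfz" already present; 4 new (z, h, f, z)
  "tftthtzt" → prefix "tft" already present; 5 new (t, h, t, z, t)
  "tftthfz" → prefix "tftth" already present; 2 new (f, z)
  "tfthhhhzfz" → prefix "tft" already present; 7 new (h, h, h, h, z, f, z)
Total nodes = 10 + 6 + 4 + 5 + 2 + 7 = 34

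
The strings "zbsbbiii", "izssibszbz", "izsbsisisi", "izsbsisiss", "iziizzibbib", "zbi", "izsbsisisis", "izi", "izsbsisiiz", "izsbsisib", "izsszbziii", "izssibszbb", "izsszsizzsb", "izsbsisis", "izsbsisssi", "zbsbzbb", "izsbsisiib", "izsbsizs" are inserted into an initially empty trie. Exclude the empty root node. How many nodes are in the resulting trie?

62

Count nodes per top-level branch (shared prefixes stored once):
  'i'-branch (izi, iziizzibbib, izsbsisib, izsbsisiib, izsbsisiiz, izsbsisis, izsbsisisi, izsbsisisis, izsbsisiss, izsbsisssi, izsbsizs, izssibszbb, izssibszbz, izsszbziii, izsszsizzsb): 50 nodes
  'z'-branch (zbi, zbsbbiii, zbsbzbb): 12 nodes
Sum: 62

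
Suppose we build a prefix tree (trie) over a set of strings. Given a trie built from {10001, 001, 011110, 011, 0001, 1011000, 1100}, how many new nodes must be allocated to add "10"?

"10" is already a full path in the trie; only an end-marker is added.
No new nodes are needed: 0.

0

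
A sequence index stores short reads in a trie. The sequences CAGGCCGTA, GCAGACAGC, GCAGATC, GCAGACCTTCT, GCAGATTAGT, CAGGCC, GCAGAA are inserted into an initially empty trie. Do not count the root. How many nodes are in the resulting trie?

30

Trie structure (* marks end of a word):
(root)
├─ C
│  └─ A
│     └─ G
│        └─ G
│           └─ C
│              └─ C *
│                 └─ G
│                    └─ T
│                       └─ A *
└─ G
   └─ C
      └─ A
         └─ G
            └─ A
               ├─ A *
               ├─ C
               │  ├─ A
               │  │  └─ G
               │  │     └─ C *
               │  └─ C
               │     └─ T
               │        └─ T
               │           └─ C
               │              └─ T *
               └─ T
                  ├─ C *
                  └─ T
                     └─ A
                        └─ G
                           └─ T *
Counting every labelled node above: 30.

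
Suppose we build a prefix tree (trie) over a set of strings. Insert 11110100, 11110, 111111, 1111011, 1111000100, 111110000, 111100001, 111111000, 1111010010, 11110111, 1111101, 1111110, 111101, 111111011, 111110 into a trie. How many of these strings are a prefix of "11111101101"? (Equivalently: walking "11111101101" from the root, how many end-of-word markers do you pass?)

3

Check each prefix of "11111101101" against the stored set — each match is an end-marker on the path.
Prefixes of the query that are stored words: "111111", "1111110", "111111011"
Count: 3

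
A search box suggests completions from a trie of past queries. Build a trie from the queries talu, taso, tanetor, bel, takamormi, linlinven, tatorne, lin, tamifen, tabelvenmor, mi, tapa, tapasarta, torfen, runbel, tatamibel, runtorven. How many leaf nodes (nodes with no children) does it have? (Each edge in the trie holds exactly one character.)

15

A leaf is a node with no children — equivalently, the end of a word that is not a proper prefix of any other stored word.
Those words: "bel", "linlinven", "mi", "runbel", "runtorven", "tabelvenmor", "takamormi", "talu", "tamifen", "tanetor", "tapasarta", "taso", "tatamibel", "tatorne", "torfen"
Leaf count: 15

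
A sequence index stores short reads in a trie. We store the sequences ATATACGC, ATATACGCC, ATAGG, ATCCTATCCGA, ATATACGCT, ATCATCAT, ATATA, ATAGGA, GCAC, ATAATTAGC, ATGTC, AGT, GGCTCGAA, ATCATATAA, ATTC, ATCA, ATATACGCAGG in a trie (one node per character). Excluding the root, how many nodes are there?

58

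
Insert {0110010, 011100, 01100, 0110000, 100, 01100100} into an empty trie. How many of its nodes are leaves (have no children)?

Leaves are exactly the stored words that no other stored word extends.
Those words: "0110000", "01100100", "011100", "100"
Leaf count: 4

4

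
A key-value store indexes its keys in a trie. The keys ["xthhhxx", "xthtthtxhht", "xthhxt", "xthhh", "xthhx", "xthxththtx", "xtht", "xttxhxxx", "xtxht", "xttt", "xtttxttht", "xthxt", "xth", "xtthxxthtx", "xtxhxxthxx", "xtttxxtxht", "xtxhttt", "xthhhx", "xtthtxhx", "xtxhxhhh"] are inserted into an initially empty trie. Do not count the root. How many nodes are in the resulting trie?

Insert word by word; a character creates a node only if that edge doesn't already exist:
  "xthhhxx" → 7 new (x, t, h, h, h, x, x)
  "xthtthtxhht" → prefix "xth" already present; 8 new (t, t, h, t, x, h, h, t)
  "xthhxt" → prefix "xthh" already present; 2 new (x, t)
  "xthhh" → prefix "xthhh" already present; 0 new (none)
  "xthhx" → prefix "xthhx" already present; 0 new (none)
  "xthxththtx" → prefix "xth" already present; 7 new (x, t, h, t, h, t, x)
  "xtht" → prefix "xtht" already present; 0 new (none)
  "xttxhxxx" → prefix "xt" already present; 6 new (t, x, h, x, x, x)
  "xtxht" → prefix "xt" already present; 3 new (x, h, t)
  "xttt" → prefix "xtt" already present; 1 new (t)
  "xtttxttht" → prefix "xttt" already present; 5 new (x, t, t, h, t)
  "xthxt" → prefix "xthxt" already present; 0 new (none)
  "xth" → prefix "xth" already present; 0 new (none)
  "xtthxxthtx" → prefix "xtt" already present; 7 new (h, x, x, t, h, t, x)
  "xtxhxxthxx" → prefix "xtxh" already present; 6 new (x, x, t, h, x, x)
  "xtttxxtxht" → prefix "xtttx" already present; 5 new (x, t, x, h, t)
  "xtxhttt" → prefix "xtxht" already present; 2 new (t, t)
  "xthhhx" → prefix "xthhhx" already present; 0 new (none)
  "xtthtxhx" → prefix "xtth" already present; 4 new (t, x, h, x)
  "xtxhxhhh" → prefix "xtxhx" already present; 3 new (h, h, h)
Total nodes = 7 + 8 + 2 + 0 + 0 + 7 + 0 + 6 + 3 + 1 + 5 + 0 + 0 + 7 + 6 + 5 + 2 + 0 + 4 + 3 = 66

66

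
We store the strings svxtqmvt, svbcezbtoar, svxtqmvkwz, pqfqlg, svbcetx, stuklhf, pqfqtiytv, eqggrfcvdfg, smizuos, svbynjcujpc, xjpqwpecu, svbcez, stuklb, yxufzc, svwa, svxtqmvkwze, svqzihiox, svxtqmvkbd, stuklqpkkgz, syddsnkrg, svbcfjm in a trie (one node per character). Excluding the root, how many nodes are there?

109

Count nodes per top-level branch (shared prefixes stored once):
  'e'-branch (eqggrfcvdfg): 11 nodes
  'p'-branch (pqfqlg, pqfqtiytv): 11 nodes
  's'-branch (smizuos, stuklb, stuklhf, stuklqpkkgz, svbcetx, svbcez, svbcezbtoar, svbcfjm, svbynjcujpc, svqzihiox, svwa, svxtqmvkbd, svxtqmvkwz, svxtqmvkwze, svxtqmvt, syddsnkrg): 72 nodes
  'x'-branch (xjpqwpecu): 9 nodes
  'y'-branch (yxufzc): 6 nodes
Sum: 109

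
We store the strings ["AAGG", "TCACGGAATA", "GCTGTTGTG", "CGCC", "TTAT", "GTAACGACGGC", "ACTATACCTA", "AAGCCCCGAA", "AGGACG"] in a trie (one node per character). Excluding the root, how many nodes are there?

Trace insertions, counting only characters that open a new branch:
  "AAGG" → 4 new (A, A, G, G)
  "TCACGGAATA" → 10 new (T, C, A, C, G, G, A, A, T, A)
  "GCTGTTGTG" → 9 new (G, C, T, G, T, T, G, T, G)
  "CGCC" → 4 new (C, G, C, C)
  "TTAT" → prefix "T" already present; 3 new (T, A, T)
  "GTAACGACGGC" → prefix "G" already present; 10 new (T, A, A, C, G, A, C, G, G, C)
  "ACTATACCTA" → prefix "A" already present; 9 new (C, T, A, T, A, C, C, T, A)
  "AAGCCCCGAA" → prefix "AAG" already present; 7 new (C, C, C, C, G, A, A)
  "AGGACG" → prefix "A" already present; 5 new (G, G, A, C, G)
Total nodes = 4 + 10 + 9 + 4 + 3 + 10 + 9 + 7 + 5 = 61

61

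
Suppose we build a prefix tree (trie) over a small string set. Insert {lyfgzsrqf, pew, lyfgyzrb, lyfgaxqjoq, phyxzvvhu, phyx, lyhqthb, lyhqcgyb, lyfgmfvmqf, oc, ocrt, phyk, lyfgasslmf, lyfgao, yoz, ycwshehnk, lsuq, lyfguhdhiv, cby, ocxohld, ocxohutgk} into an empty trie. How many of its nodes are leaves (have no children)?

A leaf is a node with no children — equivalently, the end of a word that is not a proper prefix of any other stored word.
Those words: "cby", "lsuq", "lyfgao", "lyfgasslmf", "lyfgaxqjoq", "lyfgmfvmqf", "lyfguhdhiv", "lyfgyzrb", "lyfgzsrqf", "lyhqcgyb", "lyhqthb", "ocrt", "ocxohld", "ocxohutgk", "pew", "phyk", "phyxzvvhu", "ycwshehnk", "yoz"
Leaf count: 19

19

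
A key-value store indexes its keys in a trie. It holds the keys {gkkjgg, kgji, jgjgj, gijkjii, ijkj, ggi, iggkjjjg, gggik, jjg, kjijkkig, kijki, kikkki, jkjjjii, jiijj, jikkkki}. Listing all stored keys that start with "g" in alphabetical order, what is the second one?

ggi

Words with prefix "g", in lexicographic order: "gggik", "ggi", "gijkjii", "gkkjgg"
Position 2: ggi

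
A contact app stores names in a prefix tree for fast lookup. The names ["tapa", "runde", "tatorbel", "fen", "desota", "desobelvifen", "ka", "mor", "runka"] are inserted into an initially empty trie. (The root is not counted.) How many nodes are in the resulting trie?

39

Trie structure (* marks end of a word):
(root)
├─ d
│  └─ e
│     └─ s
│        └─ o
│           ├─ b
│           │  └─ e
│           │     └─ l
│           │        └─ v
│           │           └─ i
│           │              └─ f
│           │                 └─ e
│           │                    └─ n *
│           └─ t
│              └─ a *
├─ f
│  └─ e
│     └─ n *
├─ k
│  └─ a *
├─ m
│  └─ o
│     └─ r *
├─ r
│  └─ u
│     └─ n
│        ├─ d
│        │  └─ e *
│        └─ k
│           └─ a *
└─ t
   └─ a
      ├─ p
      │  └─ a *
      └─ t
         └─ o
            └─ r
               └─ b
                  └─ e
                     └─ l *
Counting every labelled node above: 39.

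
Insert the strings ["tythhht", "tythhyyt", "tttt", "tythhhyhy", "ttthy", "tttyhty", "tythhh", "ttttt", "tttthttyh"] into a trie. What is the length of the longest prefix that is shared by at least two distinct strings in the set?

6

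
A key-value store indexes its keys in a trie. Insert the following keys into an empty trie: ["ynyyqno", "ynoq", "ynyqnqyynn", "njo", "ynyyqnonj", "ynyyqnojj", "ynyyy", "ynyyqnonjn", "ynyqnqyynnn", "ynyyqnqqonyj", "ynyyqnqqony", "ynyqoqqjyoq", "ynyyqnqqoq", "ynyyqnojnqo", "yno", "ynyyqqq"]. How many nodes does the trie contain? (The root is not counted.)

For each word, the new-node count is its length minus the longest prefix already in the trie:
  "ynyyqno" → 7 new (y, n, y, y, q, n, o)
  "ynoq" → prefix "yn" already present; 2 new (o, q)
  "ynyqnqyynn" → prefix "yny" already present; 7 new (q, n, q, y, y, n, n)
  "njo" → 3 new (n, j, o)
  "ynyyqnonj" → prefix "ynyyqno" already present; 2 new (n, j)
  "ynyyqnojj" → prefix "ynyyqno" already present; 2 new (j, j)
  "ynyyy" → prefix "ynyy" already present; 1 new (y)
  "ynyyqnonjn" → prefix "ynyyqnonj" already present; 1 new (n)
  "ynyqnqyynnn" → prefix "ynyqnqyynn" already present; 1 new (n)
  "ynyyqnqqonyj" → prefix "ynyyqn" already present; 6 new (q, q, o, n, y, j)
  "ynyyqnqqony" → prefix "ynyyqnqqony" already present; 0 new (none)
  "ynyqoqqjyoq" → prefix "ynyq" already present; 7 new (o, q, q, j, y, o, q)
  "ynyyqnqqoq" → prefix "ynyyqnqqo" already present; 1 new (q)
  "ynyyqnojnqo" → prefix "ynyyqnoj" already present; 3 new (n, q, o)
  "yno" → prefix "yno" already present; 0 new (none)
  "ynyyqqq" → prefix "ynyyq" already present; 2 new (q, q)
Total nodes = 7 + 2 + 7 + 3 + 2 + 2 + 1 + 1 + 1 + 6 + 0 + 7 + 1 + 3 + 0 + 2 = 45

45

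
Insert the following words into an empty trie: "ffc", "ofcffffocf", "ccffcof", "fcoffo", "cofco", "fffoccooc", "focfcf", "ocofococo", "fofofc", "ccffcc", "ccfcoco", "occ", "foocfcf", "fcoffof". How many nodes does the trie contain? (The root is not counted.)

Trace insertions, counting only characters that open a new branch:
  "ffc" → 3 new (f, f, c)
  "ofcffffocf" → 10 new (o, f, c, f, f, f, f, o, c, f)
  "ccffcof" → 7 new (c, c, f, f, c, o, f)
  "fcoffo" → prefix "f" already present; 5 new (c, o, f, f, o)
  "cofco" → prefix "c" already present; 4 new (o, f, c, o)
  "fffoccooc" → prefix "ff" already present; 7 new (f, o, c, c, o, o, c)
  "focfcf" → prefix "f" already present; 5 new (o, c, f, c, f)
  "ocofococo" → prefix "o" already present; 8 new (c, o, f, o, c, o, c, o)
  "fofofc" → prefix "fo" already present; 4 new (f, o, f, c)
  "ccffcc" → prefix "ccffc" already present; 1 new (c)
  "ccfcoco" → prefix "ccf" already present; 4 new (c, o, c, o)
  "occ" → prefix "oc" already present; 1 new (c)
  "foocfcf" → prefix "fo" already present; 5 new (o, c, f, c, f)
  "fcoffof" → prefix "fcoffo" already present; 1 new (f)
Total nodes = 3 + 10 + 7 + 5 + 4 + 7 + 5 + 8 + 4 + 1 + 4 + 1 + 5 + 1 = 65

65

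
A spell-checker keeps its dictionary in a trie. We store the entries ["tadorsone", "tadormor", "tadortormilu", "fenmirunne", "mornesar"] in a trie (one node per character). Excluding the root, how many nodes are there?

Insert word by word; a character creates a node only if that edge doesn't already exist:
  "tadorsone" → 9 new (t, a, d, o, r, s, o, n, e)
  "tadormor" → prefix "tador" already present; 3 new (m, o, r)
  "tadortormilu" → prefix "tador" already present; 7 new (t, o, r, m, i, l, u)
  "fenmirunne" → 10 new (f, e, n, m, i, r, u, n, n, e)
  "mornesar" → 8 new (m, o, r, n, e, s, a, r)
Total nodes = 9 + 3 + 7 + 10 + 8 = 37

37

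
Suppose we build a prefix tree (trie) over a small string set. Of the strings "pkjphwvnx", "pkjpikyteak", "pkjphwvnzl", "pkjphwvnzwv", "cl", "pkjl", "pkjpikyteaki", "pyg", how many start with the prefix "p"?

7

Filter for entries beginning with "p":
Matches: "pkjl", "pkjphwvnx", "pkjphwvnzl", "pkjphwvnzwv", "pkjpikyteak", "pkjpikyteaki", "pyg"
Count: 7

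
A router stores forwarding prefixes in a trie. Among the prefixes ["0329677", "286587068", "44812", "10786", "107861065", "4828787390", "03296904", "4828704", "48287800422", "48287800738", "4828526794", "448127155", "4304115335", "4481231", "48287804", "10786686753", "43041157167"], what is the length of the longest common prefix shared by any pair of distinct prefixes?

8

The deepest shared node is where two words last agree before diverging.
"48287800422" and "48287800738" agree on "48287800" (8 characters) before diverging; nothing deeper is shared.
Longest shared-prefix length: 8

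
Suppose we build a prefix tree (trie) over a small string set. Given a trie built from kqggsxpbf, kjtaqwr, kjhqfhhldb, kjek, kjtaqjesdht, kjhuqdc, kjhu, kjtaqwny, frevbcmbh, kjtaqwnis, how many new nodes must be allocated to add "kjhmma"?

3

"kjh" is already a path in the trie; the remaining "mma" must be added.
So 6 − 3 = 3 new nodes.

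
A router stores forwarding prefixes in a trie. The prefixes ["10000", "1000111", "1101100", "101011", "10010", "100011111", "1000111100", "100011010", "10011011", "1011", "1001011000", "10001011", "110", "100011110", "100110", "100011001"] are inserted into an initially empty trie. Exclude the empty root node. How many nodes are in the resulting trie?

Count nodes per top-level branch (shared prefixes stored once):
  '1'-branch (10000, 10001011, 100011001, 100011010, 1000111, 100011110, 1000111100, 100011111, 10010, 1001011000, 100110, 10011011, 101011, 1011, 110, 1101100): 42 nodes
Sum: 42

42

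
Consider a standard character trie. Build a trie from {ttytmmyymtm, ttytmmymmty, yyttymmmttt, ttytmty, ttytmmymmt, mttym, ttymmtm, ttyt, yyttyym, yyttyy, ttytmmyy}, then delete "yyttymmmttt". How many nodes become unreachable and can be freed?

6

After clearing the end-marker at "yyttymmmttt", prune upward until reaching a node still needed by another word.
The suffix "mmmttt" (6 nodes) is used only by "yyttymmmttt"; the node for "yytty" still has the child "y", so pruning stops there.
Nodes removed: 6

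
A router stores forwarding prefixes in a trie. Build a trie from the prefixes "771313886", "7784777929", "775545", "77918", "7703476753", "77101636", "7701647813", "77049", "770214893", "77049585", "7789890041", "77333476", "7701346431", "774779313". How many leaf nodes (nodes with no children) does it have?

13

Leaves are exactly the stored words that no other stored word extends.
Those words: "7701346431", "7701647813", "770214893", "7703476753", "77049585", "77101636", "771313886", "77333476", "774779313", "775545", "7784777929", "7789890041", "77918"
Leaf count: 13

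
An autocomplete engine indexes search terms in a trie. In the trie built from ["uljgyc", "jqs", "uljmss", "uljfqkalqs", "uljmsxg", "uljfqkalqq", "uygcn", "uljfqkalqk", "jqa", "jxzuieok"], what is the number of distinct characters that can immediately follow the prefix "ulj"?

3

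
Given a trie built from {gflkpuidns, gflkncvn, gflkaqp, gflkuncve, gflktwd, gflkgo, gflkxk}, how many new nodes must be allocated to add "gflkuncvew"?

1

"gflkuncve" is already a path in the trie; the remaining "w" must be added.
New nodes needed: |"gflkuncvew"| − 9 = 10 − 9 = 1.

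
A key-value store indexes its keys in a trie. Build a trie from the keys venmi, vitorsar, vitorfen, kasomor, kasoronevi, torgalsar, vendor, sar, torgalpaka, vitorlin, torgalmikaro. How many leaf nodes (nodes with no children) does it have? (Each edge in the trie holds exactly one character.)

Leaves are exactly the stored words that no other stored word extends.
Those words: "kasomor", "kasoronevi", "sar", "torgalmikaro", "torgalpaka", "torgalsar", "vendor", "venmi", "vitorfen", "vitorlin", "vitorsar"
Leaf count: 11

11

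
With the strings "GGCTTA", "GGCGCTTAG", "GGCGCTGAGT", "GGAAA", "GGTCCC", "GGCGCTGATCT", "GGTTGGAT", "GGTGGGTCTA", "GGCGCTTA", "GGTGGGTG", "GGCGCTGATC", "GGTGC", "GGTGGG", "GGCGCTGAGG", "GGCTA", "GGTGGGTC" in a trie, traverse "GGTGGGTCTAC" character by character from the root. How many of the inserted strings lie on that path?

3

Walk "GGTGGGTCTAC" from the root; an end-of-word marker is hit whenever a stored word is a prefix of "GGTGGGTCTAC".
Prefixes of the query that are stored words: "GGTGGG", "GGTGGGTC", "GGTGGGTCTA"
Count: 3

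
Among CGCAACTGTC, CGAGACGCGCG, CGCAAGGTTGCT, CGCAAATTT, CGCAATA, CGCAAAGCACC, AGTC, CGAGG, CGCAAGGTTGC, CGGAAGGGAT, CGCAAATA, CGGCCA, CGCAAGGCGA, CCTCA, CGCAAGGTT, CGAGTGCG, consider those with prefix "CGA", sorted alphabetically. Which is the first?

DFS of the "CGA" subtree visits, in order: "CGAGACGCGCG", "CGAGG", "CGAGTGCG"
Position 1: CGAGACGCGCG

CGAGACGCGCG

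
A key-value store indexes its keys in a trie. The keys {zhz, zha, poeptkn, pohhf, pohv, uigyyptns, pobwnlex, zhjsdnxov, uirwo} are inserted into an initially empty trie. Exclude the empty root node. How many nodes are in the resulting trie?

40

Trace insertions, counting only characters that open a new branch:
  "zhz" → 3 new (z, h, z)
  "zha" → prefix "zh" already present; 1 new (a)
  "poeptkn" → 7 new (p, o, e, p, t, k, n)
  "pohhf" → prefix "po" already present; 3 new (h, h, f)
  "pohv" → prefix "poh" already present; 1 new (v)
  "uigyyptns" → 9 new (u, i, g, y, y, p, t, n, s)
  "pobwnlex" → prefix "po" already present; 6 new (b, w, n, l, e, x)
  "zhjsdnxov" → prefix "zh" already present; 7 new (j, s, d, n, x, o, v)
  "uirwo" → prefix "ui" already present; 3 new (r, w, o)
Total nodes = 3 + 1 + 7 + 3 + 1 + 9 + 6 + 7 + 3 = 40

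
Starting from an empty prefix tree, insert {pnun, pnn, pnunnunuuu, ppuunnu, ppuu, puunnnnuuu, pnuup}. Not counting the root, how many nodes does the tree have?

Insert word by word; a character creates a node only if that edge doesn't already exist:
  "pnun" → 4 new (p, n, u, n)
  "pnn" → prefix "pn" already present; 1 new (n)
  "pnunnunuuu" → prefix "pnun" already present; 6 new (n, u, n, u, u, u)
  "ppuunnu" → prefix "p" already present; 6 new (p, u, u, n, n, u)
  "ppuu" → prefix "ppuu" already present; 0 new (none)
  "puunnnnuuu" → prefix "p" already present; 9 new (u, u, n, n, n, n, u, u, u)
  "pnuup" → prefix "pnu" already present; 2 new (u, p)
Total nodes = 4 + 1 + 6 + 6 + 0 + 9 + 2 = 28

28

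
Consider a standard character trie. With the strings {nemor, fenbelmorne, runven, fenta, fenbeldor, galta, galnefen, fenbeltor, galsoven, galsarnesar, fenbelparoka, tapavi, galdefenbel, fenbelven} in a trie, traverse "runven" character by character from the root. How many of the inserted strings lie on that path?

Traverse "runven" character by character; count nodes along the way that are marked as word ends.
Prefixes of the query that are stored words: "runven"
Count: 1

1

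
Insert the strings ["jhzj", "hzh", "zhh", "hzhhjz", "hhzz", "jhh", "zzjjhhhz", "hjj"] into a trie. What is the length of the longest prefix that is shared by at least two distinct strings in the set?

3

Look for the deepest trie node that still has at least two words in its subtree.
"hzh" and "hzhhjz" agree on "hzh" (3 characters) before diverging; nothing deeper is shared.
Longest shared-prefix length: 3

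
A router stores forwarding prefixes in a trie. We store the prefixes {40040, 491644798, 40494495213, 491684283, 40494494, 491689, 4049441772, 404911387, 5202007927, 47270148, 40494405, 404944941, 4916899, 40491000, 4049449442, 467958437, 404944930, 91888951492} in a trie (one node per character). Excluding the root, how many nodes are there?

Trace insertions, counting only characters that open a new branch:
  "40040" → 5 new (4, 0, 0, 4, 0)
  "491644798" → prefix "4" already present; 8 new (9, 1, 6, 4, 4, 7, 9, 8)
  "40494495213" → prefix "40" already present; 9 new (4, 9, 4, 4, 9, 5, 2, 1, 3)
  "491684283" → prefix "4916" already present; 5 new (8, 4, 2, 8, 3)
  "40494494" → prefix "4049449" already present; 1 new (4)
  "491689" → prefix "49168" already present; 1 new (9)
  "4049441772" → prefix "404944" already present; 4 new (1, 7, 7, 2)
  "404911387" → prefix "4049" already present; 5 new (1, 1, 3, 8, 7)
  "5202007927" → 10 new (5, 2, 0, 2, 0, 0, 7, 9, 2, 7)
  "47270148" → prefix "4" already present; 7 new (7, 2, 7, 0, 1, 4, 8)
  "40494405" → prefix "404944" already present; 2 new (0, 5)
  "404944941" → prefix "40494494" already present; 1 new (1)
  "4916899" → prefix "491689" already present; 1 new (9)
  "40491000" → prefix "40491" already present; 3 new (0, 0, 0)
  "4049449442" → prefix "40494494" already present; 2 new (4, 2)
  "467958437" → prefix "4" already present; 8 new (6, 7, 9, 5, 8, 4, 3, 7)
  "404944930" → prefix "4049449" already present; 2 new (3, 0)
  "91888951492" → 11 new (9, 1, 8, 8, 8, 9, 5, 1, 4, 9, 2)
Total nodes = 5 + 8 + 9 + 5 + 1 + 1 + 4 + 5 + 10 + 7 + 2 + 1 + 1 + 3 + 2 + 8 + 2 + 11 = 85

85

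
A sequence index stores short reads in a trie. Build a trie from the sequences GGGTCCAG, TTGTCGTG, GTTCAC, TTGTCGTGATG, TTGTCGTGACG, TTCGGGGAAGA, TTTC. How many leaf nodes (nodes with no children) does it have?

A leaf is a node with no children — equivalently, the end of a word that is not a proper prefix of any other stored word.
Those words: "GGGTCCAG", "GTTCAC", "TTCGGGGAAGA", "TTGTCGTGACG", "TTGTCGTGATG", "TTTC"
Leaf count: 6

6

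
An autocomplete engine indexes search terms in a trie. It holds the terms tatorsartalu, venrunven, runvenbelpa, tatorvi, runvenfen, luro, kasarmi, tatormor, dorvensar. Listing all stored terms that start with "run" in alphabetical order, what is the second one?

Filter for "run…" and sort: "runvenbelpa", "runvenfen"
Position 2: runvenfen

runvenfen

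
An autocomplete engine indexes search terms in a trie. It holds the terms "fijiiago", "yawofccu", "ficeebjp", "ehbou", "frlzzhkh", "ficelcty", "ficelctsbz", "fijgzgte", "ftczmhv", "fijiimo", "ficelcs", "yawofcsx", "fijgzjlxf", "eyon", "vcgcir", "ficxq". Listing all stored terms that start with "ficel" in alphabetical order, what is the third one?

DFS of the "ficel" subtree visits, in order: "ficelcs", "ficelctsbz", "ficelcty"
The 3rd is ficelcty.

ficelcty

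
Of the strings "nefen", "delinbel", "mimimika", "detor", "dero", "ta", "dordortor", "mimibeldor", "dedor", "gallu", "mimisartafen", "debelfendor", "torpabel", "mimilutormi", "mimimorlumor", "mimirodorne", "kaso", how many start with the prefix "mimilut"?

1

Traverse to the node for "mimilut", then collect every word in that subtree.
Matches: "mimilutormi"
Count: 1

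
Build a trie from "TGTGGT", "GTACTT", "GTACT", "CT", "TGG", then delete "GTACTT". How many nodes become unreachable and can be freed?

After clearing the end-marker at "GTACTT", prune upward until reaching a node still needed by another word.
The suffix "T" (1 node) is used only by "GTACTT"; "GTACT" is itself a stored word, so pruning stops there.
Nodes removed: 1

1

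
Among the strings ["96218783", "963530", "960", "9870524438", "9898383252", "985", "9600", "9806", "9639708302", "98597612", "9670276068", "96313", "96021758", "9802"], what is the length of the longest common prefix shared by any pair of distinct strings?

The deepest shared node is where two words last agree before diverging.
e.g. "960" and "9600" share the prefix "960" of length 3; no pair shares a longer one.
Longest shared-prefix length: 3

3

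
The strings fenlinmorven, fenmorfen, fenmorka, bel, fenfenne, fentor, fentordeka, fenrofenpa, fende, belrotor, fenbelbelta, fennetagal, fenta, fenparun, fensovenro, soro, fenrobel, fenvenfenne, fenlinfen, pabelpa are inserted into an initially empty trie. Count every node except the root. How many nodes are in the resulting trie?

102

Insert word by word; a character creates a node only if that edge doesn't already exist:
  "fenlinmorven" → 12 new (f, e, n, l, i, n, m, o, r, v, e, n)
  "fenmorfen" → prefix "fen" already present; 6 new (m, o, r, f, e, n)
  "fenmorka" → prefix "fenmor" already present; 2 new (k, a)
  "bel" → 3 new (b, e, l)
  "fenfenne" → prefix "fen" already present; 5 new (f, e, n, n, e)
  "fentor" → prefix "fen" already present; 3 new (t, o, r)
  "fentordeka" → prefix "fentor" already present; 4 new (d, e, k, a)
  "fenrofenpa" → prefix "fen" already present; 7 new (r, o, f, e, n, p, a)
  "fende" → prefix "fen" already present; 2 new (d, e)
  "belrotor" → prefix "bel" already present; 5 new (r, o, t, o, r)
  "fenbelbelta" → prefix "fen" already present; 8 new (b, e, l, b, e, l, t, a)
  "fennetagal" → prefix "fen" already present; 7 new (n, e, t, a, g, a, l)
  "fenta" → prefix "fent" already present; 1 new (a)
  "fenparun" → prefix "fen" already present; 5 new (p, a, r, u, n)
  "fensovenro" → prefix "fen" already present; 7 new (s, o, v, e, n, r, o)
  "soro" → 4 new (s, o, r, o)
  "fenrobel" → prefix "fenro" already present; 3 new (b, e, l)
  "fenvenfenne" → prefix "fen" already present; 8 new (v, e, n, f, e, n, n, e)
  "fenlinfen" → prefix "fenlin" already present; 3 new (f, e, n)
  "pabelpa" → 7 new (p, a, b, e, l, p, a)
Total nodes = 12 + 6 + 2 + 3 + 5 + 3 + 4 + 7 + 2 + 5 + 8 + 7 + 1 + 5 + 7 + 4 + 3 + 8 + 3 + 7 = 102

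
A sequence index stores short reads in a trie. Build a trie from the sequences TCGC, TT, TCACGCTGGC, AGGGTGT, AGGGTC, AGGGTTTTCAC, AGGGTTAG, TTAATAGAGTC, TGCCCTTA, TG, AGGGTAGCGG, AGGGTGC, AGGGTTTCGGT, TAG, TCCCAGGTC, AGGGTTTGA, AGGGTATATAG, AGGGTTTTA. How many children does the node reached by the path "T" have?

The children of the "T" node are the distinct next characters among strings starting with "T".
Characters that immediately follow "T" among the stored strings: {A, C, G, T}.
That node has 4 child edges.

4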